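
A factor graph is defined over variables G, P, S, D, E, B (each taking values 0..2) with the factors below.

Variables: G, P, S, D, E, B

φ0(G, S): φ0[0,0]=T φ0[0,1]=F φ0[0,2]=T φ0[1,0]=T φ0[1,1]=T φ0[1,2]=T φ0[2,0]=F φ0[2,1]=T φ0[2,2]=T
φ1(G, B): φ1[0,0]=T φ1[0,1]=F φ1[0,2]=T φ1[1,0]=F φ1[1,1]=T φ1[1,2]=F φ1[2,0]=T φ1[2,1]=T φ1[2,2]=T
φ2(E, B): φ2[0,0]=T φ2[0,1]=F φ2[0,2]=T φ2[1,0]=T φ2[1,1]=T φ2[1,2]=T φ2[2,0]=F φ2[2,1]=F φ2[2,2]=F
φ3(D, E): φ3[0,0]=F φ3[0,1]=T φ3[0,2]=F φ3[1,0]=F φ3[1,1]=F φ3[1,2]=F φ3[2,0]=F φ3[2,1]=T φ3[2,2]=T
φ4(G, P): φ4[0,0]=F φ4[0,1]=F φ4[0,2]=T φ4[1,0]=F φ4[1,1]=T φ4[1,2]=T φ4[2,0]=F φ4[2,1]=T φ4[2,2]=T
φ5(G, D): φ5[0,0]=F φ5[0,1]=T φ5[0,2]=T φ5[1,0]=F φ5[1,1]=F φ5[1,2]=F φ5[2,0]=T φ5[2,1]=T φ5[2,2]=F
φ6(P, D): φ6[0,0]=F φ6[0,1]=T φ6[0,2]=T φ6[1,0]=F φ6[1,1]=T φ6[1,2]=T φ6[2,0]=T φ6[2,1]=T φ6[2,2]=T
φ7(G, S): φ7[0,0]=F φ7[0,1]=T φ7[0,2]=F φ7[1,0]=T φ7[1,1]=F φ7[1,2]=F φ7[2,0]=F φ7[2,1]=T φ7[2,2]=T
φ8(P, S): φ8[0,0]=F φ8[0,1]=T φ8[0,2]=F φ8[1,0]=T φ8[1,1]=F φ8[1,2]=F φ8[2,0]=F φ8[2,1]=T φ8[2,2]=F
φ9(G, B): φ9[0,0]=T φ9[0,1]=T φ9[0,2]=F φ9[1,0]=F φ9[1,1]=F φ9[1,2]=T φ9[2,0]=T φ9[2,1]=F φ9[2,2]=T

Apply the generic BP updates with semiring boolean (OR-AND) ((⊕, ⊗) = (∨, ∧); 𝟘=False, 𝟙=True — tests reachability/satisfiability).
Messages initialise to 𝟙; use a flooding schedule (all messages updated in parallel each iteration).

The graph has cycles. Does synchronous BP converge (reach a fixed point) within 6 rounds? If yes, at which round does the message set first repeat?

init: all messages = 𝟙 over 3 values
r1 m[φ0→G] = [T, T, T]
r1 m[φ0→S] = [T, T, T]
r1 m[φ1→G] = [T, T, T]
r1 m[φ1→B] = [T, T, T]
r1 m[φ2→E] = [T, T, F]
r1 m[φ2→B] = [T, T, T]
r1 m[φ3→D] = [T, F, T]
r1 m[φ3→E] = [F, T, T]
r1 m[φ4→G] = [T, T, T]
r1 m[φ4→P] = [F, T, T]
r1 m[φ5→G] = [T, F, T]
r1 m[φ5→D] = [T, T, T]
r1 m[φ6→P] = [T, T, T]
r1 m[φ6→D] = [T, T, T]
r1 m[φ7→G] = [T, T, T]
r1 m[φ7→S] = [T, T, T]
r1 m[φ8→P] = [T, T, T]
r1 m[φ8→S] = [T, T, F]
r1 m[φ9→G] = [T, T, T]
r1 m[φ9→B] = [T, T, T]
r1 m[G→φ0] = [T, T, T]
r1 m[G→φ1] = [T, T, T]
r1 m[G→φ4] = [T, T, T]
r1 m[G→φ5] = [T, T, T]
r1 m[G→φ7] = [T, T, T]
r1 m[G→φ9] = [T, T, T]
r1 m[P→φ4] = [T, T, T]
r1 m[P→φ6] = [T, T, T]
r1 m[P→φ8] = [T, T, T]
r1 m[S→φ0] = [T, T, T]
r1 m[S→φ7] = [T, T, T]
r1 m[S→φ8] = [T, T, T]
r1 m[D→φ3] = [T, T, T]
r1 m[D→φ5] = [T, T, T]
r1 m[D→φ6] = [T, T, T]
r1 m[E→φ2] = [T, T, T]
r1 m[E→φ3] = [T, T, T]
r1 m[B→φ1] = [T, T, T]
r1 m[B→φ2] = [T, T, T]
r1 m[B→φ9] = [T, T, T]
r2 m[φ0→G] = [T, T, T]
r2 m[φ0→S] = [T, T, T]
r2 m[φ1→G] = [T, T, T]
r2 m[φ1→B] = [T, T, T]
r2 m[φ2→E] = [T, T, F]
r2 m[φ2→B] = [T, T, T]
r2 m[φ3→D] = [T, F, T]
r2 m[φ3→E] = [F, T, T]
r2 m[φ4→G] = [T, T, T]
r2 m[φ4→P] = [F, T, T]
r2 m[φ5→G] = [T, F, T]
r2 m[φ5→D] = [T, T, T]
r2 m[φ6→P] = [T, T, T]
r2 m[φ6→D] = [T, T, T]
r2 m[φ7→G] = [T, T, T]
r2 m[φ7→S] = [T, T, T]
r2 m[φ8→P] = [T, T, T]
r2 m[φ8→S] = [T, T, F]
r2 m[φ9→G] = [T, T, T]
r2 m[φ9→B] = [T, T, T]
r2 m[G→φ0] = [T, F, T]
r2 m[G→φ1] = [T, F, T]
r2 m[G→φ4] = [T, F, T]
r2 m[G→φ5] = [T, T, T]
r2 m[G→φ7] = [T, F, T]
r2 m[G→φ9] = [T, F, T]
r2 m[P→φ4] = [T, T, T]
r2 m[P→φ6] = [F, T, T]
r2 m[P→φ8] = [F, T, T]
r2 m[S→φ0] = [T, T, F]
r2 m[S→φ7] = [T, T, F]
r2 m[S→φ8] = [T, T, T]
r2 m[D→φ3] = [T, T, T]
r2 m[D→φ5] = [T, F, T]
r2 m[D→φ6] = [T, F, T]
r2 m[E→φ2] = [F, T, T]
r2 m[E→φ3] = [T, T, F]
r2 m[B→φ1] = [T, T, T]
r2 m[B→φ2] = [T, T, T]
r2 m[B→φ9] = [T, T, T]
r3 m[φ0→G] = [T, T, T]
r3 m[φ0→S] = [T, T, T]
r3 m[φ1→G] = [T, T, T]
r3 m[φ1→B] = [T, T, T]
r3 m[φ2→E] = [T, T, F]
r3 m[φ2→B] = [T, T, T]
r3 m[φ3→D] = [T, F, T]
r3 m[φ3→E] = [F, T, T]
r3 m[φ4→G] = [T, T, T]
r3 m[φ4→P] = [F, T, T]
r3 m[φ5→G] = [T, F, T]
r3 m[φ5→D] = [T, T, T]
r3 m[φ6→P] = [T, T, T]
r3 m[φ6→D] = [T, T, T]
r3 m[φ7→G] = [T, T, T]
r3 m[φ7→S] = [F, T, T]
r3 m[φ8→P] = [T, T, T]
r3 m[φ8→S] = [T, T, F]
r3 m[φ9→G] = [T, T, T]
r3 m[φ9→B] = [T, T, T]
r3 m[G→φ0] = [T, F, T]
r3 m[G→φ1] = [T, F, T]
r3 m[G→φ4] = [T, F, T]
r3 m[G→φ5] = [T, T, T]
r3 m[G→φ7] = [T, F, T]
r3 m[G→φ9] = [T, F, T]
r3 m[P→φ4] = [T, T, T]
r3 m[P→φ6] = [F, T, T]
r3 m[P→φ8] = [F, T, T]
r3 m[S→φ0] = [T, T, F]
r3 m[S→φ7] = [T, T, F]
r3 m[S→φ8] = [T, T, T]
r3 m[D→φ3] = [T, T, T]
r3 m[D→φ5] = [T, F, T]
r3 m[D→φ6] = [T, F, T]
r3 m[E→φ2] = [F, T, T]
r3 m[E→φ3] = [T, T, F]
r3 m[B→φ1] = [T, T, T]
r3 m[B→φ2] = [T, T, T]
r3 m[B→φ9] = [T, T, T]
r4 m[φ0→G] = [T, T, T]
r4 m[φ0→S] = [T, T, T]
r4 m[φ1→G] = [T, T, T]
r4 m[φ1→B] = [T, T, T]
r4 m[φ2→E] = [T, T, F]
r4 m[φ2→B] = [T, T, T]
r4 m[φ3→D] = [T, F, T]
r4 m[φ3→E] = [F, T, T]
r4 m[φ4→G] = [T, T, T]
r4 m[φ4→P] = [F, T, T]
r4 m[φ5→G] = [T, F, T]
r4 m[φ5→D] = [T, T, T]
r4 m[φ6→P] = [T, T, T]
r4 m[φ6→D] = [T, T, T]
r4 m[φ7→G] = [T, T, T]
r4 m[φ7→S] = [F, T, T]
r4 m[φ8→P] = [T, T, T]
r4 m[φ8→S] = [T, T, F]
r4 m[φ9→G] = [T, T, T]
r4 m[φ9→B] = [T, T, T]
r4 m[G→φ0] = [T, F, T]
r4 m[G→φ1] = [T, F, T]
r4 m[G→φ4] = [T, F, T]
r4 m[G→φ5] = [T, T, T]
r4 m[G→φ7] = [T, F, T]
r4 m[G→φ9] = [T, F, T]
r4 m[P→φ4] = [T, T, T]
r4 m[P→φ6] = [F, T, T]
r4 m[P→φ8] = [F, T, T]
r4 m[S→φ0] = [F, T, F]
r4 m[S→φ7] = [T, T, F]
r4 m[S→φ8] = [F, T, T]
r4 m[D→φ3] = [T, T, T]
r4 m[D→φ5] = [T, F, T]
r4 m[D→φ6] = [T, F, T]
r4 m[E→φ2] = [F, T, T]
r4 m[E→φ3] = [T, T, F]
r4 m[B→φ1] = [T, T, T]
r4 m[B→φ2] = [T, T, T]
r4 m[B→φ9] = [T, T, T]
r5 m[φ0→G] = [F, T, T]
r5 m[φ0→S] = [T, T, T]
r5 m[φ1→G] = [T, T, T]
r5 m[φ1→B] = [T, T, T]
r5 m[φ2→E] = [T, T, F]
r5 m[φ2→B] = [T, T, T]
r5 m[φ3→D] = [T, F, T]
r5 m[φ3→E] = [F, T, T]
r5 m[φ4→G] = [T, T, T]
r5 m[φ4→P] = [F, T, T]
r5 m[φ5→G] = [T, F, T]
r5 m[φ5→D] = [T, T, T]
r5 m[φ6→P] = [T, T, T]
r5 m[φ6→D] = [T, T, T]
r5 m[φ7→G] = [T, T, T]
r5 m[φ7→S] = [F, T, T]
r5 m[φ8→P] = [T, F, T]
r5 m[φ8→S] = [T, T, F]
r5 m[φ9→G] = [T, T, T]
r5 m[φ9→B] = [T, T, T]
r5 m[G→φ0] = [T, F, T]
r5 m[G→φ1] = [T, F, T]
r5 m[G→φ4] = [T, F, T]
r5 m[G→φ5] = [T, T, T]
r5 m[G→φ7] = [T, F, T]
r5 m[G→φ9] = [T, F, T]
r5 m[P→φ4] = [T, T, T]
r5 m[P→φ6] = [F, T, T]
r5 m[P→φ8] = [F, T, T]
r5 m[S→φ0] = [F, T, F]
r5 m[S→φ7] = [T, T, F]
r5 m[S→φ8] = [F, T, T]
r5 m[D→φ3] = [T, T, T]
r5 m[D→φ5] = [T, F, T]
r5 m[D→φ6] = [T, F, T]
r5 m[E→φ2] = [F, T, T]
r5 m[E→φ3] = [T, T, F]
r5 m[B→φ1] = [T, T, T]
r5 m[B→φ2] = [T, T, T]
r5 m[B→φ9] = [T, T, T]
r6 m[φ0→G] = [F, T, T]
r6 m[φ0→S] = [T, T, T]
r6 m[φ1→G] = [T, T, T]
r6 m[φ1→B] = [T, T, T]
r6 m[φ2→E] = [T, T, F]
r6 m[φ2→B] = [T, T, T]
r6 m[φ3→D] = [T, F, T]
r6 m[φ3→E] = [F, T, T]
r6 m[φ4→G] = [T, T, T]
r6 m[φ4→P] = [F, T, T]
r6 m[φ5→G] = [T, F, T]
r6 m[φ5→D] = [T, T, T]
r6 m[φ6→P] = [T, T, T]
r6 m[φ6→D] = [T, T, T]
r6 m[φ7→G] = [T, T, T]
r6 m[φ7→S] = [F, T, T]
r6 m[φ8→P] = [T, F, T]
r6 m[φ8→S] = [T, T, F]
r6 m[φ9→G] = [T, T, T]
r6 m[φ9→B] = [T, T, T]
r6 m[G→φ0] = [T, F, T]
r6 m[G→φ1] = [F, F, T]
r6 m[G→φ4] = [F, F, T]
r6 m[G→φ5] = [F, T, T]
r6 m[G→φ7] = [F, F, T]
r6 m[G→φ9] = [F, F, T]
r6 m[P→φ4] = [T, F, T]
r6 m[P→φ6] = [F, F, T]
r6 m[P→φ8] = [F, T, T]
r6 m[S→φ0] = [F, T, F]
r6 m[S→φ7] = [T, T, F]
r6 m[S→φ8] = [F, T, T]
r6 m[D→φ3] = [T, T, T]
r6 m[D→φ5] = [T, F, T]
r6 m[D→φ6] = [T, F, T]
r6 m[E→φ2] = [F, T, T]
r6 m[E→φ3] = [T, T, F]
r6 m[B→φ1] = [T, T, T]
r6 m[B→φ2] = [T, T, T]
r6 m[B→φ9] = [T, T, T]
no fixed point within 6 rounds

NOT CONVERGED within 6 rounds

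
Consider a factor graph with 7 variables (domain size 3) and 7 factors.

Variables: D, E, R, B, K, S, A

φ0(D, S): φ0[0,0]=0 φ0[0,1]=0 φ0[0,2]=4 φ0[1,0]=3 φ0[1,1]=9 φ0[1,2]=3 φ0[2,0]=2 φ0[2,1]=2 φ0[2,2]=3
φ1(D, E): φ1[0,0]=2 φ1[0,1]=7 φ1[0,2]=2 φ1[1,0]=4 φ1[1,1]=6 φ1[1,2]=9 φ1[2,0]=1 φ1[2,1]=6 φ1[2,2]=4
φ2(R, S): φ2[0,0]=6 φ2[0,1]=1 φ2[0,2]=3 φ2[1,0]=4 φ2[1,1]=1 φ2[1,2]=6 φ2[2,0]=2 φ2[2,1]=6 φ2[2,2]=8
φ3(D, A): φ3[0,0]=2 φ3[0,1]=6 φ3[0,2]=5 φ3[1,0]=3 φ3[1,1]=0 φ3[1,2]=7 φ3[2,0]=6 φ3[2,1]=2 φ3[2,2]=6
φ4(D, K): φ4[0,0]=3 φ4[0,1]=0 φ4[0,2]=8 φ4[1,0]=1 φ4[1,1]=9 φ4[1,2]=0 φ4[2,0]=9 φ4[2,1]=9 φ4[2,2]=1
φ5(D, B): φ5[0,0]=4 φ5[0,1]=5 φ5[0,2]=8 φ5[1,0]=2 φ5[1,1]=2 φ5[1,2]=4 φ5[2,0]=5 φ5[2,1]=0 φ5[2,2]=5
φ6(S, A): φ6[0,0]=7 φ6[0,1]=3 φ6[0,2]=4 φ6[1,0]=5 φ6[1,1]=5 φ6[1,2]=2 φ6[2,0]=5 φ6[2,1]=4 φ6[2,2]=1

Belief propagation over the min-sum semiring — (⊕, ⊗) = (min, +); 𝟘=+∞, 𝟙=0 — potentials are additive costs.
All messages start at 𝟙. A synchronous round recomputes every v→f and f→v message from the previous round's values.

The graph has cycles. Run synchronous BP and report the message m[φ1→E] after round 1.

message @ round 1 = [1, 6, 2]

init: all messages = 𝟙 over 3 values
r1 m[φ0→D] = [0, 3, 2]
r1 m[φ0→S] = [0, 0, 3]
r1 m[φ1→D] = [2, 4, 1]
r1 m[φ1→E] = [1, 6, 2]
r1 m[φ2→R] = [1, 1, 2]
r1 m[φ2→S] = [2, 1, 3]
r1 m[φ3→D] = [2, 0, 2]
r1 m[φ3→A] = [2, 0, 5]
r1 m[φ4→D] = [0, 0, 1]
r1 m[φ4→K] = [1, 0, 0]
r1 m[φ5→D] = [4, 2, 0]
r1 m[φ5→B] = [2, 0, 4]
r1 m[φ6→S] = [3, 2, 1]
r1 m[φ6→A] = [5, 3, 1]
r1 m[D→φ0] = [0, 0, 0]
r1 m[D→φ1] = [0, 0, 0]
r1 m[D→φ3] = [0, 0, 0]
r1 m[D→φ4] = [0, 0, 0]
r1 m[D→φ5] = [0, 0, 0]
r1 m[E→φ1] = [0, 0, 0]
r1 m[R→φ2] = [0, 0, 0]
r1 m[B→φ5] = [0, 0, 0]
r1 m[K→φ4] = [0, 0, 0]
r1 m[S→φ0] = [0, 0, 0]
r1 m[S→φ2] = [0, 0, 0]
r1 m[S→φ6] = [0, 0, 0]
r1 m[A→φ3] = [0, 0, 0]
r1 m[A→φ6] = [0, 0, 0]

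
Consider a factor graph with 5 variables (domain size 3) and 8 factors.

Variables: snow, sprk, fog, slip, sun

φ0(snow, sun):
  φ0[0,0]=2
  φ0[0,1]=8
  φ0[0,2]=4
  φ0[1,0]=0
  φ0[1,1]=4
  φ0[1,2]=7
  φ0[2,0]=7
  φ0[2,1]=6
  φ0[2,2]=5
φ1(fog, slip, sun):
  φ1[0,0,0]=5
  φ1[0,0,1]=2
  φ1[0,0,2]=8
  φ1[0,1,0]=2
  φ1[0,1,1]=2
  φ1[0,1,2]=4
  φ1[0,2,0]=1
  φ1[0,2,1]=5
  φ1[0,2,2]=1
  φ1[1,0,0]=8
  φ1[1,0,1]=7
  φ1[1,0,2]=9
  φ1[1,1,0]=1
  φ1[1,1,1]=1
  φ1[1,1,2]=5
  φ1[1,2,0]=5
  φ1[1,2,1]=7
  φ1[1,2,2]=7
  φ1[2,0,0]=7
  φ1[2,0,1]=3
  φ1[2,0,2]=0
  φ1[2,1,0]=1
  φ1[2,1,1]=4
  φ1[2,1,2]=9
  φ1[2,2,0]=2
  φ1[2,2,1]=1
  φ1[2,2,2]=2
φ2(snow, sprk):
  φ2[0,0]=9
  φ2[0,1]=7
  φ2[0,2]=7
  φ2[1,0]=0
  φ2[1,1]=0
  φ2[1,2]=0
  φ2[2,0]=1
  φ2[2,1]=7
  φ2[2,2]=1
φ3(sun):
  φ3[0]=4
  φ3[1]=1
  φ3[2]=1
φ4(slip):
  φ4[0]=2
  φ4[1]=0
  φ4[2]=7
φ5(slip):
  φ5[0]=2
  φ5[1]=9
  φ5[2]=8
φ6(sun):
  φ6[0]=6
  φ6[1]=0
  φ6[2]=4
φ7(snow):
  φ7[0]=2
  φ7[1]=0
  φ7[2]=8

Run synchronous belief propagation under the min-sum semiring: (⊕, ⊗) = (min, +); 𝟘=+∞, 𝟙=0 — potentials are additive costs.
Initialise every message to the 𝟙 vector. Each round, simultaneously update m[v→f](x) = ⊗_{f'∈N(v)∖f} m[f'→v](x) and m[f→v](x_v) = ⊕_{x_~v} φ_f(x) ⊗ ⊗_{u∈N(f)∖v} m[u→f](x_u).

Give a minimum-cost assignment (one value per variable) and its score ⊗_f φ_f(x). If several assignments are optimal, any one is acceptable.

assignment: (snow=1, sprk=0, fog=0, slip=0, sun=1); score = 11

init: all messages = 𝟙 over 3 values
r1 m[φ0→snow] = [2, 0, 5]
r1 m[φ0→sun] = [0, 4, 4]
r1 m[φ1→fog] = [1, 1, 0]
r1 m[φ1→slip] = [0, 1, 1]
r1 m[φ1→sun] = [1, 1, 0]
r1 m[φ2→snow] = [7, 0, 1]
r1 m[φ2→sprk] = [0, 0, 0]
r1 m[φ3→sun] = [4, 1, 1]
r1 m[φ4→slip] = [2, 0, 7]
r1 m[φ5→slip] = [2, 9, 8]
r1 m[φ6→sun] = [6, 0, 4]
r1 m[φ7→snow] = [2, 0, 8]
r1 m[snow→φ0] = [0, 0, 0]
r1 m[snow→φ2] = [0, 0, 0]
r1 m[snow→φ7] = [0, 0, 0]
r1 m[sprk→φ2] = [0, 0, 0]
r1 m[fog→φ1] = [0, 0, 0]
r1 m[slip→φ1] = [0, 0, 0]
r1 m[slip→φ4] = [0, 0, 0]
r1 m[slip→φ5] = [0, 0, 0]
r1 m[sun→φ0] = [0, 0, 0]
r1 m[sun→φ1] = [0, 0, 0]
r1 m[sun→φ3] = [0, 0, 0]
r1 m[sun→φ6] = [0, 0, 0]
r2 m[φ0→snow] = [2, 0, 5]
r2 m[φ0→sun] = [0, 4, 4]
r2 m[φ1→fog] = [1, 1, 0]
r2 m[φ1→slip] = [0, 1, 1]
r2 m[φ1→sun] = [1, 1, 0]
r2 m[φ2→snow] = [7, 0, 1]
r2 m[φ2→sprk] = [0, 0, 0]
r2 m[φ3→sun] = [4, 1, 1]
r2 m[φ4→slip] = [2, 0, 7]
r2 m[φ5→slip] = [2, 9, 8]
r2 m[φ6→sun] = [6, 0, 4]
r2 m[φ7→snow] = [2, 0, 8]
r2 m[snow→φ0] = [9, 0, 9]
r2 m[snow→φ2] = [4, 0, 13]
r2 m[snow→φ7] = [9, 0, 6]
r2 m[sprk→φ2] = [0, 0, 0]
r2 m[fog→φ1] = [0, 0, 0]
r2 m[slip→φ1] = [4, 9, 15]
r2 m[slip→φ4] = [2, 10, 9]
r2 m[slip→φ5] = [2, 1, 8]
r2 m[sun→φ0] = [11, 2, 5]
r2 m[sun→φ1] = [10, 5, 9]
r2 m[sun→φ3] = [7, 5, 8]
r2 m[sun→φ6] = [5, 6, 5]
r3 m[φ0→snow] = [9, 6, 8]
r3 m[φ0→sun] = [0, 4, 7]
r3 m[φ1→fog] = [11, 15, 12]
r3 m[φ1→slip] = [7, 6, 6]
r3 m[φ1→sun] = [9, 6, 4]
r3 m[φ2→snow] = [7, 0, 1]
r3 m[φ2→sprk] = [0, 0, 0]
r3 m[φ3→sun] = [4, 1, 1]
r3 m[φ4→slip] = [2, 0, 7]
r3 m[φ5→slip] = [2, 9, 8]
r3 m[φ6→sun] = [6, 0, 4]
r3 m[φ7→snow] = [2, 0, 8]
r3 m[snow→φ0] = [9, 0, 9]
r3 m[snow→φ2] = [4, 0, 13]
r3 m[snow→φ7] = [9, 0, 6]
r3 m[sprk→φ2] = [0, 0, 0]
r3 m[fog→φ1] = [0, 0, 0]
r3 m[slip→φ1] = [4, 9, 15]
r3 m[slip→φ4] = [2, 10, 9]
r3 m[slip→φ5] = [2, 1, 8]
r3 m[sun→φ0] = [11, 2, 5]
r3 m[sun→φ1] = [10, 5, 9]
r3 m[sun→φ3] = [7, 5, 8]
r3 m[sun→φ6] = [5, 6, 5]
r4 m[φ0→snow] = [9, 6, 8]
r4 m[φ0→sun] = [0, 4, 7]
r4 m[φ1→fog] = [11, 15, 12]
r4 m[φ1→slip] = [7, 6, 6]
r4 m[φ1→sun] = [9, 6, 4]
r4 m[φ2→snow] = [7, 0, 1]
r4 m[φ2→sprk] = [0, 0, 0]
r4 m[φ3→sun] = [4, 1, 1]
r4 m[φ4→slip] = [2, 0, 7]
r4 m[φ5→slip] = [2, 9, 8]
r4 m[φ6→sun] = [6, 0, 4]
r4 m[φ7→snow] = [2, 0, 8]
r4 m[snow→φ0] = [9, 0, 9]
r4 m[snow→φ2] = [11, 6, 16]
r4 m[snow→φ7] = [16, 6, 9]
r4 m[sprk→φ2] = [0, 0, 0]
r4 m[fog→φ1] = [0, 0, 0]
r4 m[slip→φ1] = [4, 9, 15]
r4 m[slip→φ4] = [9, 15, 14]
r4 m[slip→φ5] = [9, 6, 13]
r4 m[sun→φ0] = [19, 7, 9]
r4 m[sun→φ1] = [10, 5, 12]
r4 m[sun→φ3] = [15, 10, 15]
r4 m[sun→φ6] = [13, 11, 12]
r5 m[φ0→snow] = [13, 11, 13]
r5 m[φ0→sun] = [0, 4, 7]
r5 m[φ1→fog] = [11, 15, 12]
r5 m[φ1→slip] = [7, 6, 6]
r5 m[φ1→sun] = [9, 6, 4]
r5 m[φ2→snow] = [7, 0, 1]
r5 m[φ2→sprk] = [6, 6, 6]
r5 m[φ3→sun] = [4, 1, 1]
r5 m[φ4→slip] = [2, 0, 7]
r5 m[φ5→slip] = [2, 9, 8]
r5 m[φ6→sun] = [6, 0, 4]
r5 m[φ7→snow] = [2, 0, 8]
r5 m[snow→φ0] = [9, 0, 9]
r5 m[snow→φ2] = [11, 6, 16]
r5 m[snow→φ7] = [16, 6, 9]
r5 m[sprk→φ2] = [0, 0, 0]
r5 m[fog→φ1] = [0, 0, 0]
r5 m[slip→φ1] = [4, 9, 15]
r5 m[slip→φ4] = [9, 15, 14]
r5 m[slip→φ5] = [9, 6, 13]
r5 m[sun→φ0] = [19, 7, 9]
r5 m[sun→φ1] = [10, 5, 12]
r5 m[sun→φ3] = [15, 10, 15]
r5 m[sun→φ6] = [13, 11, 12]
r6 m[φ0→snow] = [13, 11, 13]
r6 m[φ0→sun] = [0, 4, 7]
r6 m[φ1→fog] = [11, 15, 12]
r6 m[φ1→slip] = [7, 6, 6]
r6 m[φ1→sun] = [9, 6, 4]
r6 m[φ2→snow] = [7, 0, 1]
r6 m[φ2→sprk] = [6, 6, 6]
r6 m[φ3→sun] = [4, 1, 1]
r6 m[φ4→slip] = [2, 0, 7]
r6 m[φ5→slip] = [2, 9, 8]
r6 m[φ6→sun] = [6, 0, 4]
r6 m[φ7→snow] = [2, 0, 8]
r6 m[snow→φ0] = [9, 0, 9]
r6 m[snow→φ2] = [15, 11, 21]
r6 m[snow→φ7] = [20, 11, 14]
r6 m[sprk→φ2] = [0, 0, 0]
r6 m[fog→φ1] = [0, 0, 0]
r6 m[slip→φ1] = [4, 9, 15]
r6 m[slip→φ4] = [9, 15, 14]
r6 m[slip→φ5] = [9, 6, 13]
r6 m[sun→φ0] = [19, 7, 9]
r6 m[sun→φ1] = [10, 5, 12]
r6 m[sun→φ3] = [15, 10, 15]
r6 m[sun→φ6] = [13, 11, 12]
r7 m[φ0→snow] = [13, 11, 13]
r7 m[φ0→sun] = [0, 4, 7]
r7 m[φ1→fog] = [11, 15, 12]
r7 m[φ1→slip] = [7, 6, 6]
r7 m[φ1→sun] = [9, 6, 4]
r7 m[φ2→snow] = [7, 0, 1]
r7 m[φ2→sprk] = [11, 11, 11]
r7 m[φ3→sun] = [4, 1, 1]
r7 m[φ4→slip] = [2, 0, 7]
r7 m[φ5→slip] = [2, 9, 8]
r7 m[φ6→sun] = [6, 0, 4]
r7 m[φ7→snow] = [2, 0, 8]
r7 m[snow→φ0] = [9, 0, 9]
r7 m[snow→φ2] = [15, 11, 21]
r7 m[snow→φ7] = [20, 11, 14]
r7 m[sprk→φ2] = [0, 0, 0]
r7 m[fog→φ1] = [0, 0, 0]
r7 m[slip→φ1] = [4, 9, 15]
r7 m[slip→φ4] = [9, 15, 14]
r7 m[slip→φ5] = [9, 6, 13]
r7 m[sun→φ0] = [19, 7, 9]
r7 m[sun→φ1] = [10, 5, 12]
r7 m[sun→φ3] = [15, 10, 15]
r7 m[sun→φ6] = [13, 11, 12]
r8 m[φ0→snow] = [13, 11, 13]
r8 m[φ0→sun] = [0, 4, 7]
r8 m[φ1→fog] = [11, 15, 12]
r8 m[φ1→slip] = [7, 6, 6]
r8 m[φ1→sun] = [9, 6, 4]
r8 m[φ2→snow] = [7, 0, 1]
r8 m[φ2→sprk] = [11, 11, 11]
r8 m[φ3→sun] = [4, 1, 1]
r8 m[φ4→slip] = [2, 0, 7]
r8 m[φ5→slip] = [2, 9, 8]
r8 m[φ6→sun] = [6, 0, 4]
r8 m[φ7→snow] = [2, 0, 8]
r8 m[snow→φ0] = [9, 0, 9]
r8 m[snow→φ2] = [15, 11, 21]
r8 m[snow→φ7] = [20, 11, 14]
r8 m[sprk→φ2] = [0, 0, 0]
r8 m[fog→φ1] = [0, 0, 0]
r8 m[slip→φ1] = [4, 9, 15]
r8 m[slip→φ4] = [9, 15, 14]
r8 m[slip→φ5] = [9, 6, 13]
r8 m[sun→φ0] = [19, 7, 9]
r8 m[sun→φ1] = [10, 5, 12]
r8 m[sun→φ3] = [15, 10, 15]
r8 m[sun→φ6] = [13, 11, 12]
fixed point reached at round 8
traceback from snow: (snow=1, sprk=0, fog=0, slip=0, sun=1), score=11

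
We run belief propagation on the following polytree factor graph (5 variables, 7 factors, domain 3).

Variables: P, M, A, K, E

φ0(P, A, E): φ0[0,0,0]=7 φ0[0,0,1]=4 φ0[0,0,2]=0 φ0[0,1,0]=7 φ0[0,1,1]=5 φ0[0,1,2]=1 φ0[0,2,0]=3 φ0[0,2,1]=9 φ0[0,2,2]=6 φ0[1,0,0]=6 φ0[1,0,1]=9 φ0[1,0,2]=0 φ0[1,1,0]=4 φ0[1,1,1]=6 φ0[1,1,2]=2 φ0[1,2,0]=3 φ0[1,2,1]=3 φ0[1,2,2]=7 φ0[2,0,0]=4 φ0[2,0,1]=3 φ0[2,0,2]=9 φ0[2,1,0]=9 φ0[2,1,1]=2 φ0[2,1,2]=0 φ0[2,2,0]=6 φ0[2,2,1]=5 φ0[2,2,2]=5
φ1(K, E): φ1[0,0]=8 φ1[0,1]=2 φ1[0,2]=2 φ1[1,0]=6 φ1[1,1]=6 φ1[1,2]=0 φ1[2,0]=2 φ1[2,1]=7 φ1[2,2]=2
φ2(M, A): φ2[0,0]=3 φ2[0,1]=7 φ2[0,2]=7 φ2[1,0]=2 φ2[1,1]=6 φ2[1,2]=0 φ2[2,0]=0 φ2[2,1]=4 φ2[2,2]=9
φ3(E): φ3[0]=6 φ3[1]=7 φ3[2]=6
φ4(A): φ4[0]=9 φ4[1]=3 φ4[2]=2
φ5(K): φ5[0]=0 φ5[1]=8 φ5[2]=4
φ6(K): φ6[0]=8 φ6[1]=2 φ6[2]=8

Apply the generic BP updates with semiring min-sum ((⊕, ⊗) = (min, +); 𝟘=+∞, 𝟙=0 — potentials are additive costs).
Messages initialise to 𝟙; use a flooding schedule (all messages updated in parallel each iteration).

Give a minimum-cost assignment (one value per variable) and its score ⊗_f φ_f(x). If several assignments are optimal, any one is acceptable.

init: all messages = 𝟙 over 3 values
r1 m[φ0→P] = [0, 0, 0]
r1 m[φ0→A] = [0, 0, 3]
r1 m[φ0→E] = [3, 2, 0]
r1 m[φ1→K] = [2, 0, 2]
r1 m[φ1→E] = [2, 2, 0]
r1 m[φ2→M] = [3, 0, 0]
r1 m[φ2→A] = [0, 4, 0]
r1 m[φ3→E] = [6, 7, 6]
r1 m[φ4→A] = [9, 3, 2]
r1 m[φ5→K] = [0, 8, 4]
r1 m[φ6→K] = [8, 2, 8]
r1 m[P→φ0] = [0, 0, 0]
r1 m[M→φ2] = [0, 0, 0]
r1 m[A→φ0] = [0, 0, 0]
r1 m[A→φ2] = [0, 0, 0]
r1 m[A→φ4] = [0, 0, 0]
r1 m[K→φ1] = [0, 0, 0]
r1 m[K→φ5] = [0, 0, 0]
r1 m[K→φ6] = [0, 0, 0]
r1 m[E→φ0] = [0, 0, 0]
r1 m[E→φ1] = [0, 0, 0]
r1 m[E→φ3] = [0, 0, 0]
r2 m[φ0→P] = [0, 0, 0]
r2 m[φ0→A] = [0, 0, 3]
r2 m[φ0→E] = [3, 2, 0]
r2 m[φ1→K] = [2, 0, 2]
r2 m[φ1→E] = [2, 2, 0]
r2 m[φ2→M] = [3, 0, 0]
r2 m[φ2→A] = [0, 4, 0]
r2 m[φ3→E] = [6, 7, 6]
r2 m[φ4→A] = [9, 3, 2]
r2 m[φ5→K] = [0, 8, 4]
r2 m[φ6→K] = [8, 2, 8]
r2 m[P→φ0] = [0, 0, 0]
r2 m[M→φ2] = [0, 0, 0]
r2 m[A→φ0] = [9, 7, 2]
r2 m[A→φ2] = [9, 3, 5]
r2 m[A→φ4] = [0, 4, 3]
r2 m[K→φ1] = [8, 10, 12]
r2 m[K→φ5] = [10, 2, 10]
r2 m[K→φ6] = [2, 8, 6]
r2 m[E→φ0] = [8, 9, 6]
r2 m[E→φ1] = [9, 9, 6]
r2 m[E→φ3] = [5, 4, 0]
r3 m[φ0→P] = [13, 13, 13]
r3 m[φ0→A] = [6, 6, 11]
r3 m[φ0→E] = [5, 5, 7]
r3 m[φ1→K] = [8, 6, 8]
r3 m[φ1→E] = [14, 10, 10]
r3 m[φ2→M] = [10, 5, 7]
r3 m[φ2→A] = [0, 4, 0]
r3 m[φ3→E] = [6, 7, 6]
r3 m[φ4→A] = [9, 3, 2]
r3 m[φ5→K] = [0, 8, 4]
r3 m[φ6→K] = [8, 2, 8]
r3 m[P→φ0] = [0, 0, 0]
r3 m[M→φ2] = [0, 0, 0]
r3 m[A→φ0] = [9, 7, 2]
r3 m[A→φ2] = [9, 3, 5]
r3 m[A→φ4] = [0, 4, 3]
r3 m[K→φ1] = [8, 10, 12]
r3 m[K→φ5] = [10, 2, 10]
r3 m[K→φ6] = [2, 8, 6]
r3 m[E→φ0] = [8, 9, 6]
r3 m[E→φ1] = [9, 9, 6]
r3 m[E→φ3] = [5, 4, 0]
r4 m[φ0→P] = [13, 13, 13]
r4 m[φ0→A] = [6, 6, 11]
r4 m[φ0→E] = [5, 5, 7]
r4 m[φ1→K] = [8, 6, 8]
r4 m[φ1→E] = [14, 10, 10]
r4 m[φ2→M] = [10, 5, 7]
r4 m[φ2→A] = [0, 4, 0]
r4 m[φ3→E] = [6, 7, 6]
r4 m[φ4→A] = [9, 3, 2]
r4 m[φ5→K] = [0, 8, 4]
r4 m[φ6→K] = [8, 2, 8]
r4 m[P→φ0] = [0, 0, 0]
r4 m[M→φ2] = [0, 0, 0]
r4 m[A→φ0] = [9, 7, 2]
r4 m[A→φ2] = [15, 9, 13]
r4 m[A→φ4] = [6, 10, 11]
r4 m[K→φ1] = [8, 10, 12]
r4 m[K→φ5] = [16, 8, 16]
r4 m[K→φ6] = [8, 14, 12]
r4 m[E→φ0] = [20, 17, 16]
r4 m[E→φ1] = [11, 12, 13]
r4 m[E→φ3] = [19, 15, 17]
r5 m[φ0→P] = [24, 22, 23]
r5 m[φ0→A] = [16, 16, 20]
r5 m[φ0→E] = [5, 5, 7]
r5 m[φ1→K] = [14, 13, 13]
r5 m[φ1→E] = [14, 10, 10]
r5 m[φ2→M] = [16, 13, 13]
r5 m[φ2→A] = [0, 4, 0]
r5 m[φ3→E] = [6, 7, 6]
r5 m[φ4→A] = [9, 3, 2]
r5 m[φ5→K] = [0, 8, 4]
r5 m[φ6→K] = [8, 2, 8]
r5 m[P→φ0] = [0, 0, 0]
r5 m[M→φ2] = [0, 0, 0]
r5 m[A→φ0] = [9, 7, 2]
r5 m[A→φ2] = [15, 9, 13]
r5 m[A→φ4] = [6, 10, 11]
r5 m[K→φ1] = [8, 10, 12]
r5 m[K→φ5] = [16, 8, 16]
r5 m[K→φ6] = [8, 14, 12]
r5 m[E→φ0] = [20, 17, 16]
r5 m[E→φ1] = [11, 12, 13]
r5 m[E→φ3] = [19, 15, 17]
r6 m[φ0→P] = [24, 22, 23]
r6 m[φ0→A] = [16, 16, 20]
r6 m[φ0→E] = [5, 5, 7]
r6 m[φ1→K] = [14, 13, 13]
r6 m[φ1→E] = [14, 10, 10]
r6 m[φ2→M] = [16, 13, 13]
r6 m[φ2→A] = [0, 4, 0]
r6 m[φ3→E] = [6, 7, 6]
r6 m[φ4→A] = [9, 3, 2]
r6 m[φ5→K] = [0, 8, 4]
r6 m[φ6→K] = [8, 2, 8]
r6 m[P→φ0] = [0, 0, 0]
r6 m[M→φ2] = [0, 0, 0]
r6 m[A→φ0] = [9, 7, 2]
r6 m[A→φ2] = [25, 19, 22]
r6 m[A→φ4] = [16, 20, 20]
r6 m[K→φ1] = [8, 10, 12]
r6 m[K→φ5] = [22, 15, 21]
r6 m[K→φ6] = [14, 21, 17]
r6 m[E→φ0] = [20, 17, 16]
r6 m[E→φ1] = [11, 12, 13]
r6 m[E→φ3] = [19, 15, 17]
r7 m[φ0→P] = [24, 22, 23]
r7 m[φ0→A] = [16, 16, 20]
r7 m[φ0→E] = [5, 5, 7]
r7 m[φ1→K] = [14, 13, 13]
r7 m[φ1→E] = [14, 10, 10]
r7 m[φ2→M] = [26, 22, 23]
r7 m[φ2→A] = [0, 4, 0]
r7 m[φ3→E] = [6, 7, 6]
r7 m[φ4→A] = [9, 3, 2]
r7 m[φ5→K] = [0, 8, 4]
r7 m[φ6→K] = [8, 2, 8]
r7 m[P→φ0] = [0, 0, 0]
r7 m[M→φ2] = [0, 0, 0]
r7 m[A→φ0] = [9, 7, 2]
r7 m[A→φ2] = [25, 19, 22]
r7 m[A→φ4] = [16, 20, 20]
r7 m[K→φ1] = [8, 10, 12]
r7 m[K→φ5] = [22, 15, 21]
r7 m[K→φ6] = [14, 21, 17]
r7 m[E→φ0] = [20, 17, 16]
r7 m[E→φ1] = [11, 12, 13]
r7 m[E→φ3] = [19, 15, 17]
r8 m[φ0→P] = [24, 22, 23]
r8 m[φ0→A] = [16, 16, 20]
r8 m[φ0→E] = [5, 5, 7]
r8 m[φ1→K] = [14, 13, 13]
r8 m[φ1→E] = [14, 10, 10]
r8 m[φ2→M] = [26, 22, 23]
r8 m[φ2→A] = [0, 4, 0]
r8 m[φ3→E] = [6, 7, 6]
r8 m[φ4→A] = [9, 3, 2]
r8 m[φ5→K] = [0, 8, 4]
r8 m[φ6→K] = [8, 2, 8]
r8 m[P→φ0] = [0, 0, 0]
r8 m[M→φ2] = [0, 0, 0]
r8 m[A→φ0] = [9, 7, 2]
r8 m[A→φ2] = [25, 19, 22]
r8 m[A→φ4] = [16, 20, 20]
r8 m[K→φ1] = [8, 10, 12]
r8 m[K→φ5] = [22, 15, 21]
r8 m[K→φ6] = [14, 21, 17]
r8 m[E→φ0] = [20, 17, 16]
r8 m[E→φ1] = [11, 12, 13]
r8 m[E→φ3] = [19, 15, 17]
fixed point reached at round 8
traceback from P: (P=1, M=1, A=2, K=0, E=1), score=22

assignment: (P=1, M=1, A=2, K=0, E=1); score = 22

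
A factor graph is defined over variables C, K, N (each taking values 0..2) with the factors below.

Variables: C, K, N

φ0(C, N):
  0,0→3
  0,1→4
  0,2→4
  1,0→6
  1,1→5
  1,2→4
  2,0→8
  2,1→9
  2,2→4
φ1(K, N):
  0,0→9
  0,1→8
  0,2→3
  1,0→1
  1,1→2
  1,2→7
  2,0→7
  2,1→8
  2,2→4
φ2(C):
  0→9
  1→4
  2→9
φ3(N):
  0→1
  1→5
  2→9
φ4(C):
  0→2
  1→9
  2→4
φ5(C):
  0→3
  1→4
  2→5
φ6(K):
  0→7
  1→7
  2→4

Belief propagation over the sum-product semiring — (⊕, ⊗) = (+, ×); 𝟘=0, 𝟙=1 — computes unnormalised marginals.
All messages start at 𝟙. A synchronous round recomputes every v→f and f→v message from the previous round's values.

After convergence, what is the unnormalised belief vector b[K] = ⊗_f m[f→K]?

init: all messages = 𝟙 over 3 values
r1 m[φ0→C] = [11, 15, 21]
r1 m[φ0→N] = [17, 18, 12]
r1 m[φ1→K] = [20, 10, 19]
r1 m[φ1→N] = [17, 18, 14]
r1 m[φ2→C] = [9, 4, 9]
r1 m[φ3→N] = [1, 5, 9]
r1 m[φ4→C] = [2, 9, 4]
r1 m[φ5→C] = [3, 4, 5]
r1 m[φ6→K] = [7, 7, 4]
r1 m[C→φ0] = [1, 1, 1]
r1 m[C→φ2] = [1, 1, 1]
r1 m[C→φ4] = [1, 1, 1]
r1 m[C→φ5] = [1, 1, 1]
r1 m[K→φ1] = [1, 1, 1]
r1 m[K→φ6] = [1, 1, 1]
r1 m[N→φ0] = [1, 1, 1]
r1 m[N→φ1] = [1, 1, 1]
r1 m[N→φ3] = [1, 1, 1]
r2 m[φ0→C] = [11, 15, 21]
r2 m[φ0→N] = [17, 18, 12]
r2 m[φ1→K] = [20, 10, 19]
r2 m[φ1→N] = [17, 18, 14]
r2 m[φ2→C] = [9, 4, 9]
r2 m[φ3→N] = [1, 5, 9]
r2 m[φ4→C] = [2, 9, 4]
r2 m[φ5→C] = [3, 4, 5]
r2 m[φ6→K] = [7, 7, 4]
r2 m[C→φ0] = [54, 144, 180]
r2 m[C→φ2] = [66, 540, 420]
r2 m[C→φ4] = [297, 240, 945]
r2 m[C→φ5] = [198, 540, 756]
r2 m[K→φ1] = [7, 7, 4]
r2 m[K→φ6] = [20, 10, 19]
r2 m[N→φ0] = [17, 90, 126]
r2 m[N→φ1] = [17, 90, 108]
r2 m[N→φ3] = [289, 324, 168]
r3 m[φ0→C] = [915, 1056, 1450]
r3 m[φ0→N] = [2466, 2556, 1512]
r3 m[φ1→K] = [1197, 953, 1271]
r3 m[φ1→N] = [98, 102, 86]
r3 m[φ2→C] = [9, 4, 9]
r3 m[φ3→N] = [1, 5, 9]
r3 m[φ4→C] = [2, 9, 4]
r3 m[φ5→C] = [3, 4, 5]
r3 m[φ6→K] = [7, 7, 4]
r3 m[C→φ0] = [54, 144, 180]
r3 m[C→φ2] = [66, 540, 420]
r3 m[C→φ4] = [297, 240, 945]
r3 m[C→φ5] = [198, 540, 756]
r3 m[K→φ1] = [7, 7, 4]
r3 m[K→φ6] = [20, 10, 19]
r3 m[N→φ0] = [17, 90, 126]
r3 m[N→φ1] = [17, 90, 108]
r3 m[N→φ3] = [289, 324, 168]
r4 m[φ0→C] = [915, 1056, 1450]
r4 m[φ0→N] = [2466, 2556, 1512]
r4 m[φ1→K] = [1197, 953, 1271]
r4 m[φ1→N] = [98, 102, 86]
r4 m[φ2→C] = [9, 4, 9]
r4 m[φ3→N] = [1, 5, 9]
r4 m[φ4→C] = [2, 9, 4]
r4 m[φ5→C] = [3, 4, 5]
r4 m[φ6→K] = [7, 7, 4]
r4 m[C→φ0] = [54, 144, 180]
r4 m[C→φ2] = [5490, 38016, 29000]
r4 m[C→φ4] = [24705, 16896, 65250]
r4 m[C→φ5] = [16470, 38016, 52200]
r4 m[K→φ1] = [7, 7, 4]
r4 m[K→φ6] = [1197, 953, 1271]
r4 m[N→φ0] = [98, 510, 774]
r4 m[N→φ1] = [2466, 12780, 13608]
r4 m[N→φ3] = [241668, 260712, 130032]
r5 m[φ0→C] = [5430, 6234, 8470]
r5 m[φ0→N] = [2466, 2556, 1512]
r5 m[φ1→K] = [165258, 123282, 173934]
r5 m[φ1→N] = [98, 102, 86]
r5 m[φ2→C] = [9, 4, 9]
r5 m[φ3→N] = [1, 5, 9]
r5 m[φ4→C] = [2, 9, 4]
r5 m[φ5→C] = [3, 4, 5]
r5 m[φ6→K] = [7, 7, 4]
r5 m[C→φ0] = [54, 144, 180]
r5 m[C→φ2] = [5490, 38016, 29000]
r5 m[C→φ4] = [24705, 16896, 65250]
r5 m[C→φ5] = [16470, 38016, 52200]
r5 m[K→φ1] = [7, 7, 4]
r5 m[K→φ6] = [1197, 953, 1271]
r5 m[N→φ0] = [98, 510, 774]
r5 m[N→φ1] = [2466, 12780, 13608]
r5 m[N→φ3] = [241668, 260712, 130032]
r6 m[φ0→C] = [5430, 6234, 8470]
r6 m[φ0→N] = [2466, 2556, 1512]
r6 m[φ1→K] = [165258, 123282, 173934]
r6 m[φ1→N] = [98, 102, 86]
r6 m[φ2→C] = [9, 4, 9]
r6 m[φ3→N] = [1, 5, 9]
r6 m[φ4→C] = [2, 9, 4]
r6 m[φ5→C] = [3, 4, 5]
r6 m[φ6→K] = [7, 7, 4]
r6 m[C→φ0] = [54, 144, 180]
r6 m[C→φ2] = [32580, 224424, 169400]
r6 m[C→φ4] = [146610, 99744, 381150]
r6 m[C→φ5] = [97740, 224424, 304920]
r6 m[K→φ1] = [7, 7, 4]
r6 m[K→φ6] = [165258, 123282, 173934]
r6 m[N→φ0] = [98, 510, 774]
r6 m[N→φ1] = [2466, 12780, 13608]
r6 m[N→φ3] = [241668, 260712, 130032]
r7 m[φ0→C] = [5430, 6234, 8470]
r7 m[φ0→N] = [2466, 2556, 1512]
r7 m[φ1→K] = [165258, 123282, 173934]
r7 m[φ1→N] = [98, 102, 86]
r7 m[φ2→C] = [9, 4, 9]
r7 m[φ3→N] = [1, 5, 9]
r7 m[φ4→C] = [2, 9, 4]
r7 m[φ5→C] = [3, 4, 5]
r7 m[φ6→K] = [7, 7, 4]
r7 m[C→φ0] = [54, 144, 180]
r7 m[C→φ2] = [32580, 224424, 169400]
r7 m[C→φ4] = [146610, 99744, 381150]
r7 m[C→φ5] = [97740, 224424, 304920]
r7 m[K→φ1] = [7, 7, 4]
r7 m[K→φ6] = [165258, 123282, 173934]
r7 m[N→φ0] = [98, 510, 774]
r7 m[N→φ1] = [2466, 12780, 13608]
r7 m[N→φ3] = [241668, 260712, 130032]
fixed point reached at round 7
b[K] = ⊗ incoming = [1156806, 862974, 695736]

b[K] = [1156806, 862974, 695736]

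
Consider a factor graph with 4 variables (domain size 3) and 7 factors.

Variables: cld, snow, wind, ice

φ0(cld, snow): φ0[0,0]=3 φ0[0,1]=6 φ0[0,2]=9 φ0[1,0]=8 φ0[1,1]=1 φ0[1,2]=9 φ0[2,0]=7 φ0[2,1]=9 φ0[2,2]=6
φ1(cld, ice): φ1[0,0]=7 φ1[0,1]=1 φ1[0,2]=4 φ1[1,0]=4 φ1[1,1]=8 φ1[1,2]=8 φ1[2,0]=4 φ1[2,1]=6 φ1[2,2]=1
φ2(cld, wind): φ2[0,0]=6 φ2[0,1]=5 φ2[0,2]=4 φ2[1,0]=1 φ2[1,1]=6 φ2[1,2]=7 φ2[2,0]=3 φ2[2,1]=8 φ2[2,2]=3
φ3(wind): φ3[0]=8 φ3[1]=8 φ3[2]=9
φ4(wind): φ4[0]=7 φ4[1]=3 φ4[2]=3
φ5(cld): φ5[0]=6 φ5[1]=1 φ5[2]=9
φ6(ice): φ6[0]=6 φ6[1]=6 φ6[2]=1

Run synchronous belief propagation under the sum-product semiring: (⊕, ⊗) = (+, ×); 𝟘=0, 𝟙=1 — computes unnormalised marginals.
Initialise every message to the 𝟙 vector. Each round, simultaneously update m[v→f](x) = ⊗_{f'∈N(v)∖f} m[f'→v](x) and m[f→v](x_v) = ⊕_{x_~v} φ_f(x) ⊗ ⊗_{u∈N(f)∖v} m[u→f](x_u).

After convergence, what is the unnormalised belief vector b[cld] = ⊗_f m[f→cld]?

init: all messages = 𝟙 over 3 values
r1 m[φ0→cld] = [18, 18, 22]
r1 m[φ0→snow] = [18, 16, 24]
r1 m[φ1→cld] = [12, 20, 11]
r1 m[φ1→ice] = [15, 15, 13]
r1 m[φ2→cld] = [15, 14, 14]
r1 m[φ2→wind] = [10, 19, 14]
r1 m[φ3→wind] = [8, 8, 9]
r1 m[φ4→wind] = [7, 3, 3]
r1 m[φ5→cld] = [6, 1, 9]
r1 m[φ6→ice] = [6, 6, 1]
r1 m[cld→φ0] = [1, 1, 1]
r1 m[cld→φ1] = [1, 1, 1]
r1 m[cld→φ2] = [1, 1, 1]
r1 m[cld→φ5] = [1, 1, 1]
r1 m[snow→φ0] = [1, 1, 1]
r1 m[wind→φ2] = [1, 1, 1]
r1 m[wind→φ3] = [1, 1, 1]
r1 m[wind→φ4] = [1, 1, 1]
r1 m[ice→φ1] = [1, 1, 1]
r1 m[ice→φ6] = [1, 1, 1]
r2 m[φ0→cld] = [18, 18, 22]
r2 m[φ0→snow] = [18, 16, 24]
r2 m[φ1→cld] = [12, 20, 11]
r2 m[φ1→ice] = [15, 15, 13]
r2 m[φ2→cld] = [15, 14, 14]
r2 m[φ2→wind] = [10, 19, 14]
r2 m[φ3→wind] = [8, 8, 9]
r2 m[φ4→wind] = [7, 3, 3]
r2 m[φ5→cld] = [6, 1, 9]
r2 m[φ6→ice] = [6, 6, 1]
r2 m[cld→φ0] = [1080, 280, 1386]
r2 m[cld→φ1] = [1620, 252, 2772]
r2 m[cld→φ2] = [1296, 360, 2178]
r2 m[cld→φ5] = [3240, 5040, 3388]
r2 m[snow→φ0] = [1, 1, 1]
r2 m[wind→φ2] = [56, 24, 27]
r2 m[wind→φ3] = [70, 57, 42]
r2 m[wind→φ4] = [80, 152, 126]
r2 m[ice→φ1] = [6, 6, 1]
r2 m[ice→φ6] = [15, 15, 13]
r3 m[φ0→cld] = [18, 18, 22]
r3 m[φ0→snow] = [15182, 19234, 20556]
r3 m[φ1→cld] = [52, 80, 61]
r3 m[φ1→ice] = [23436, 20268, 11268]
r3 m[φ2→cld] = [564, 389, 441]
r3 m[φ2→wind] = [14670, 26064, 14238]
r3 m[φ3→wind] = [8, 8, 9]
r3 m[φ4→wind] = [7, 3, 3]
r3 m[φ5→cld] = [6, 1, 9]
r3 m[φ6→ice] = [6, 6, 1]
r3 m[cld→φ0] = [1080, 280, 1386]
r3 m[cld→φ1] = [1620, 252, 2772]
r3 m[cld→φ2] = [1296, 360, 2178]
r3 m[cld→φ5] = [3240, 5040, 3388]
r3 m[snow→φ0] = [1, 1, 1]
r3 m[wind→φ2] = [56, 24, 27]
r3 m[wind→φ3] = [70, 57, 42]
r3 m[wind→φ4] = [80, 152, 126]
r3 m[ice→φ1] = [6, 6, 1]
r3 m[ice→φ6] = [15, 15, 13]
r4 m[φ0→cld] = [18, 18, 22]
r4 m[φ0→snow] = [15182, 19234, 20556]
r4 m[φ1→cld] = [52, 80, 61]
r4 m[φ1→ice] = [23436, 20268, 11268]
r4 m[φ2→cld] = [564, 389, 441]
r4 m[φ2→wind] = [14670, 26064, 14238]
r4 m[φ3→wind] = [8, 8, 9]
r4 m[φ4→wind] = [7, 3, 3]
r4 m[φ5→cld] = [6, 1, 9]
r4 m[φ6→ice] = [6, 6, 1]
r4 m[cld→φ0] = [175968, 31120, 242109]
r4 m[cld→φ1] = [60912, 7002, 87318]
r4 m[cld→φ2] = [5616, 1440, 12078]
r4 m[cld→φ5] = [527904, 560160, 591822]
r4 m[snow→φ0] = [1, 1, 1]
r4 m[wind→φ2] = [56, 24, 27]
r4 m[wind→φ3] = [102690, 78192, 42714]
r4 m[wind→φ4] = [117360, 208512, 128142]
r4 m[ice→φ1] = [6, 6, 1]
r4 m[ice→φ6] = [23436, 20268, 11268]
r5 m[φ0→cld] = [18, 18, 22]
r5 m[φ0→snow] = [2471627, 3265909, 3316446]
r5 m[φ1→cld] = [52, 80, 61]
r5 m[φ1→ice] = [803664, 640836, 386982]
r5 m[φ2→cld] = [564, 389, 441]
r5 m[φ2→wind] = [71370, 133344, 68778]
r5 m[φ3→wind] = [8, 8, 9]
r5 m[φ4→wind] = [7, 3, 3]
r5 m[φ5→cld] = [6, 1, 9]
r5 m[φ6→ice] = [6, 6, 1]
r5 m[cld→φ0] = [175968, 31120, 242109]
r5 m[cld→φ1] = [60912, 7002, 87318]
r5 m[cld→φ2] = [5616, 1440, 12078]
r5 m[cld→φ5] = [527904, 560160, 591822]
r5 m[snow→φ0] = [1, 1, 1]
r5 m[wind→φ2] = [56, 24, 27]
r5 m[wind→φ3] = [102690, 78192, 42714]
r5 m[wind→φ4] = [117360, 208512, 128142]
r5 m[ice→φ1] = [6, 6, 1]
r5 m[ice→φ6] = [23436, 20268, 11268]
r6 m[φ0→cld] = [18, 18, 22]
r6 m[φ0→snow] = [2471627, 3265909, 3316446]
r6 m[φ1→cld] = [52, 80, 61]
r6 m[φ1→ice] = [803664, 640836, 386982]
r6 m[φ2→cld] = [564, 389, 441]
r6 m[φ2→wind] = [71370, 133344, 68778]
r6 m[φ3→wind] = [8, 8, 9]
r6 m[φ4→wind] = [7, 3, 3]
r6 m[φ5→cld] = [6, 1, 9]
r6 m[φ6→ice] = [6, 6, 1]
r6 m[cld→φ0] = [175968, 31120, 242109]
r6 m[cld→φ1] = [60912, 7002, 87318]
r6 m[cld→φ2] = [5616, 1440, 12078]
r6 m[cld→φ5] = [527904, 560160, 591822]
r6 m[snow→φ0] = [1, 1, 1]
r6 m[wind→φ2] = [56, 24, 27]
r6 m[wind→φ3] = [499590, 400032, 206334]
r6 m[wind→φ4] = [570960, 1066752, 619002]
r6 m[ice→φ1] = [6, 6, 1]
r6 m[ice→φ6] = [803664, 640836, 386982]
r7 m[φ0→cld] = [18, 18, 22]
r7 m[φ0→snow] = [2471627, 3265909, 3316446]
r7 m[φ1→cld] = [52, 80, 61]
r7 m[φ1→ice] = [803664, 640836, 386982]
r7 m[φ2→cld] = [564, 389, 441]
r7 m[φ2→wind] = [71370, 133344, 68778]
r7 m[φ3→wind] = [8, 8, 9]
r7 m[φ4→wind] = [7, 3, 3]
r7 m[φ5→cld] = [6, 1, 9]
r7 m[φ6→ice] = [6, 6, 1]
r7 m[cld→φ0] = [175968, 31120, 242109]
r7 m[cld→φ1] = [60912, 7002, 87318]
r7 m[cld→φ2] = [5616, 1440, 12078]
r7 m[cld→φ5] = [527904, 560160, 591822]
r7 m[snow→φ0] = [1, 1, 1]
r7 m[wind→φ2] = [56, 24, 27]
r7 m[wind→φ3] = [499590, 400032, 206334]
r7 m[wind→φ4] = [570960, 1066752, 619002]
r7 m[ice→φ1] = [6, 6, 1]
r7 m[ice→φ6] = [803664, 640836, 386982]
fixed point reached at round 7
b[cld] = ⊗ incoming = [3167424, 560160, 5326398]

b[cld] = [3167424, 560160, 5326398]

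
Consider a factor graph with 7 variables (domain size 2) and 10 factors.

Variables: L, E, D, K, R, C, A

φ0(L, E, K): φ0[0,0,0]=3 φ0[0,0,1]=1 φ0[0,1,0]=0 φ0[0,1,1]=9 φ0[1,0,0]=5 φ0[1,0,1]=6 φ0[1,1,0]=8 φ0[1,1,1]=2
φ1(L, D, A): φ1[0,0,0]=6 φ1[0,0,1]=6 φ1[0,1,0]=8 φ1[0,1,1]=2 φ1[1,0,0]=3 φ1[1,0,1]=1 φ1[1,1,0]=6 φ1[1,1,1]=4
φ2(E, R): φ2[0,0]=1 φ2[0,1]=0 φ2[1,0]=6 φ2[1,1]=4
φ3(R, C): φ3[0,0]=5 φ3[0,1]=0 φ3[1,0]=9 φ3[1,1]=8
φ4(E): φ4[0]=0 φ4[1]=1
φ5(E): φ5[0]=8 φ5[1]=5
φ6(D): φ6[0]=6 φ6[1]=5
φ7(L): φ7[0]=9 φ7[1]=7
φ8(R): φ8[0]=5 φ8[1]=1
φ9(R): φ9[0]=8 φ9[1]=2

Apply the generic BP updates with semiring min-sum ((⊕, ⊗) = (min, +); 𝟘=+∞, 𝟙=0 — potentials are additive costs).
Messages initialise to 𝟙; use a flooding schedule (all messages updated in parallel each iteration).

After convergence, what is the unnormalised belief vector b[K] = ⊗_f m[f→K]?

init: all messages = 𝟙 over 2 values
r1 m[φ0→L] = [0, 2]
r1 m[φ0→E] = [1, 0]
r1 m[φ0→K] = [0, 1]
r1 m[φ1→L] = [2, 1]
r1 m[φ1→D] = [1, 2]
r1 m[φ1→A] = [3, 1]
r1 m[φ2→E] = [0, 4]
r1 m[φ2→R] = [1, 0]
r1 m[φ3→R] = [0, 8]
r1 m[φ3→C] = [5, 0]
r1 m[φ4→E] = [0, 1]
r1 m[φ5→E] = [8, 5]
r1 m[φ6→D] = [6, 5]
r1 m[φ7→L] = [9, 7]
r1 m[φ8→R] = [5, 1]
r1 m[φ9→R] = [8, 2]
r1 m[L→φ0] = [0, 0]
r1 m[L→φ1] = [0, 0]
r1 m[L→φ7] = [0, 0]
r1 m[E→φ0] = [0, 0]
r1 m[E→φ2] = [0, 0]
r1 m[E→φ4] = [0, 0]
r1 m[E→φ5] = [0, 0]
r1 m[D→φ1] = [0, 0]
r1 m[D→φ6] = [0, 0]
r1 m[K→φ0] = [0, 0]
r1 m[R→φ2] = [0, 0]
r1 m[R→φ3] = [0, 0]
r1 m[R→φ8] = [0, 0]
r1 m[R→φ9] = [0, 0]
r1 m[C→φ3] = [0, 0]
r1 m[A→φ1] = [0, 0]
r2 m[φ0→L] = [0, 2]
r2 m[φ0→E] = [1, 0]
r2 m[φ0→K] = [0, 1]
r2 m[φ1→L] = [2, 1]
r2 m[φ1→D] = [1, 2]
r2 m[φ1→A] = [3, 1]
r2 m[φ2→E] = [0, 4]
r2 m[φ2→R] = [1, 0]
r2 m[φ3→R] = [0, 8]
r2 m[φ3→C] = [5, 0]
r2 m[φ4→E] = [0, 1]
r2 m[φ5→E] = [8, 5]
r2 m[φ6→D] = [6, 5]
r2 m[φ7→L] = [9, 7]
r2 m[φ8→R] = [5, 1]
r2 m[φ9→R] = [8, 2]
r2 m[L→φ0] = [11, 8]
r2 m[L→φ1] = [9, 9]
r2 m[L→φ7] = [2, 3]
r2 m[E→φ0] = [8, 10]
r2 m[E→φ2] = [9, 6]
r2 m[E→φ4] = [9, 9]
r2 m[E→φ5] = [1, 5]
r2 m[D→φ1] = [6, 5]
r2 m[D→φ6] = [1, 2]
r2 m[K→φ0] = [0, 0]
r2 m[R→φ2] = [13, 11]
r2 m[R→φ3] = [14, 3]
r2 m[R→φ8] = [9, 10]
r2 m[R→φ9] = [6, 9]
r2 m[C→φ3] = [0, 0]
r2 m[A→φ1] = [0, 0]
r3 m[φ0→L] = [9, 12]
r3 m[φ0→E] = [12, 10]
r3 m[φ0→K] = [21, 20]
r3 m[φ1→L] = [7, 7]
r3 m[φ1→D] = [10, 11]
r3 m[φ1→A] = [18, 16]
r3 m[φ2→E] = [11, 15]
r3 m[φ2→R] = [10, 9]
r3 m[φ3→R] = [0, 8]
r3 m[φ3→C] = [12, 11]
r3 m[φ4→E] = [0, 1]
r3 m[φ5→E] = [8, 5]
r3 m[φ6→D] = [6, 5]
r3 m[φ7→L] = [9, 7]
r3 m[φ8→R] = [5, 1]
r3 m[φ9→R] = [8, 2]
r3 m[L→φ0] = [11, 8]
r3 m[L→φ1] = [9, 9]
r3 m[L→φ7] = [2, 3]
r3 m[E→φ0] = [8, 10]
r3 m[E→φ2] = [9, 6]
r3 m[E→φ4] = [9, 9]
r3 m[E→φ5] = [1, 5]
r3 m[D→φ1] = [6, 5]
r3 m[D→φ6] = [1, 2]
r3 m[K→φ0] = [0, 0]
r3 m[R→φ2] = [13, 11]
r3 m[R→φ3] = [14, 3]
r3 m[R→φ8] = [9, 10]
r3 m[R→φ9] = [6, 9]
r3 m[C→φ3] = [0, 0]
r3 m[A→φ1] = [0, 0]
r4 m[φ0→L] = [9, 12]
r4 m[φ0→E] = [12, 10]
r4 m[φ0→K] = [21, 20]
r4 m[φ1→L] = [7, 7]
r4 m[φ1→D] = [10, 11]
r4 m[φ1→A] = [18, 16]
r4 m[φ2→E] = [11, 15]
r4 m[φ2→R] = [10, 9]
r4 m[φ3→R] = [0, 8]
r4 m[φ3→C] = [12, 11]
r4 m[φ4→E] = [0, 1]
r4 m[φ5→E] = [8, 5]
r4 m[φ6→D] = [6, 5]
r4 m[φ7→L] = [9, 7]
r4 m[φ8→R] = [5, 1]
r4 m[φ9→R] = [8, 2]
r4 m[L→φ0] = [16, 14]
r4 m[L→φ1] = [18, 19]
r4 m[L→φ7] = [16, 19]
r4 m[E→φ0] = [19, 21]
r4 m[E→φ2] = [20, 16]
r4 m[E→φ4] = [31, 30]
r4 m[E→φ5] = [23, 26]
r4 m[D→φ1] = [6, 5]
r4 m[D→φ6] = [10, 11]
r4 m[K→φ0] = [0, 0]
r4 m[R→φ2] = [13, 11]
r4 m[R→φ3] = [23, 12]
r4 m[R→φ8] = [18, 19]
r4 m[R→φ9] = [15, 18]
r4 m[C→φ3] = [0, 0]
r4 m[A→φ1] = [0, 0]
r5 m[φ0→L] = [20, 23]
r5 m[φ0→E] = [17, 16]
r5 m[φ0→K] = [37, 36]
r5 m[φ1→L] = [7, 7]
r5 m[φ1→D] = [20, 20]
r5 m[φ1→A] = [28, 25]
r5 m[φ2→E] = [11, 15]
r5 m[φ2→R] = [21, 20]
r5 m[φ3→R] = [0, 8]
r5 m[φ3→C] = [21, 20]
r5 m[φ4→E] = [0, 1]
r5 m[φ5→E] = [8, 5]
r5 m[φ6→D] = [6, 5]
r5 m[φ7→L] = [9, 7]
r5 m[φ8→R] = [5, 1]
r5 m[φ9→R] = [8, 2]
r5 m[L→φ0] = [16, 14]
r5 m[L→φ1] = [18, 19]
r5 m[L→φ7] = [16, 19]
r5 m[E→φ0] = [19, 21]
r5 m[E→φ2] = [20, 16]
r5 m[E→φ4] = [31, 30]
r5 m[E→φ5] = [23, 26]
r5 m[D→φ1] = [6, 5]
r5 m[D→φ6] = [10, 11]
r5 m[K→φ0] = [0, 0]
r5 m[R→φ2] = [13, 11]
r5 m[R→φ3] = [23, 12]
r5 m[R→φ8] = [18, 19]
r5 m[R→φ9] = [15, 18]
r5 m[C→φ3] = [0, 0]
r5 m[A→φ1] = [0, 0]
r6 m[φ0→L] = [20, 23]
r6 m[φ0→E] = [17, 16]
r6 m[φ0→K] = [37, 36]
r6 m[φ1→L] = [7, 7]
r6 m[φ1→D] = [20, 20]
r6 m[φ1→A] = [28, 25]
r6 m[φ2→E] = [11, 15]
r6 m[φ2→R] = [21, 20]
r6 m[φ3→R] = [0, 8]
r6 m[φ3→C] = [21, 20]
r6 m[φ4→E] = [0, 1]
r6 m[φ5→E] = [8, 5]
r6 m[φ6→D] = [6, 5]
r6 m[φ7→L] = [9, 7]
r6 m[φ8→R] = [5, 1]
r6 m[φ9→R] = [8, 2]
r6 m[L→φ0] = [16, 14]
r6 m[L→φ1] = [29, 30]
r6 m[L→φ7] = [27, 30]
r6 m[E→φ0] = [19, 21]
r6 m[E→φ2] = [25, 22]
r6 m[E→φ4] = [36, 36]
r6 m[E→φ5] = [28, 32]
r6 m[D→φ1] = [6, 5]
r6 m[D→φ6] = [20, 20]
r6 m[K→φ0] = [0, 0]
r6 m[R→φ2] = [13, 11]
r6 m[R→φ3] = [34, 23]
r6 m[R→φ8] = [29, 30]
r6 m[R→φ9] = [26, 29]
r6 m[C→φ3] = [0, 0]
r6 m[A→φ1] = [0, 0]
r7 m[φ0→L] = [20, 23]
r7 m[φ0→E] = [17, 16]
r7 m[φ0→K] = [37, 36]
r7 m[φ1→L] = [7, 7]
r7 m[φ1→D] = [31, 31]
r7 m[φ1→A] = [39, 36]
r7 m[φ2→E] = [11, 15]
r7 m[φ2→R] = [26, 25]
r7 m[φ3→R] = [0, 8]
r7 m[φ3→C] = [32, 31]
r7 m[φ4→E] = [0, 1]
r7 m[φ5→E] = [8, 5]
r7 m[φ6→D] = [6, 5]
r7 m[φ7→L] = [9, 7]
r7 m[φ8→R] = [5, 1]
r7 m[φ9→R] = [8, 2]
r7 m[L→φ0] = [16, 14]
r7 m[L→φ1] = [29, 30]
r7 m[L→φ7] = [27, 30]
r7 m[E→φ0] = [19, 21]
r7 m[E→φ2] = [25, 22]
r7 m[E→φ4] = [36, 36]
r7 m[E→φ5] = [28, 32]
r7 m[D→φ1] = [6, 5]
r7 m[D→φ6] = [20, 20]
r7 m[K→φ0] = [0, 0]
r7 m[R→φ2] = [13, 11]
r7 m[R→φ3] = [34, 23]
r7 m[R→φ8] = [29, 30]
r7 m[R→φ9] = [26, 29]
r7 m[C→φ3] = [0, 0]
r7 m[A→φ1] = [0, 0]
r8 m[φ0→L] = [20, 23]
r8 m[φ0→E] = [17, 16]
r8 m[φ0→K] = [37, 36]
r8 m[φ1→L] = [7, 7]
r8 m[φ1→D] = [31, 31]
r8 m[φ1→A] = [39, 36]
r8 m[φ2→E] = [11, 15]
r8 m[φ2→R] = [26, 25]
r8 m[φ3→R] = [0, 8]
r8 m[φ3→C] = [32, 31]
r8 m[φ4→E] = [0, 1]
r8 m[φ5→E] = [8, 5]
r8 m[φ6→D] = [6, 5]
r8 m[φ7→L] = [9, 7]
r8 m[φ8→R] = [5, 1]
r8 m[φ9→R] = [8, 2]
r8 m[L→φ0] = [16, 14]
r8 m[L→φ1] = [29, 30]
r8 m[L→φ7] = [27, 30]
r8 m[E→φ0] = [19, 21]
r8 m[E→φ2] = [25, 22]
r8 m[E→φ4] = [36, 36]
r8 m[E→φ5] = [28, 32]
r8 m[D→φ1] = [6, 5]
r8 m[D→φ6] = [31, 31]
r8 m[K→φ0] = [0, 0]
r8 m[R→φ2] = [13, 11]
r8 m[R→φ3] = [39, 28]
r8 m[R→φ8] = [34, 35]
r8 m[R→φ9] = [31, 34]
r8 m[C→φ3] = [0, 0]
r8 m[A→φ1] = [0, 0]
r9 m[φ0→L] = [20, 23]
r9 m[φ0→E] = [17, 16]
r9 m[φ0→K] = [37, 36]
r9 m[φ1→L] = [7, 7]
r9 m[φ1→D] = [31, 31]
r9 m[φ1→A] = [39, 36]
r9 m[φ2→E] = [11, 15]
r9 m[φ2→R] = [26, 25]
r9 m[φ3→R] = [0, 8]
r9 m[φ3→C] = [37, 36]
r9 m[φ4→E] = [0, 1]
r9 m[φ5→E] = [8, 5]
r9 m[φ6→D] = [6, 5]
r9 m[φ7→L] = [9, 7]
r9 m[φ8→R] = [5, 1]
r9 m[φ9→R] = [8, 2]
r9 m[L→φ0] = [16, 14]
r9 m[L→φ1] = [29, 30]
r9 m[L→φ7] = [27, 30]
r9 m[E→φ0] = [19, 21]
r9 m[E→φ2] = [25, 22]
r9 m[E→φ4] = [36, 36]
r9 m[E→φ5] = [28, 32]
r9 m[D→φ1] = [6, 5]
r9 m[D→φ6] = [31, 31]
r9 m[K→φ0] = [0, 0]
r9 m[R→φ2] = [13, 11]
r9 m[R→φ3] = [39, 28]
r9 m[R→φ8] = [34, 35]
r9 m[R→φ9] = [31, 34]
r9 m[C→φ3] = [0, 0]
r9 m[A→φ1] = [0, 0]
r10 m[φ0→L] = [20, 23]
r10 m[φ0→E] = [17, 16]
r10 m[φ0→K] = [37, 36]
r10 m[φ1→L] = [7, 7]
r10 m[φ1→D] = [31, 31]
r10 m[φ1→A] = [39, 36]
r10 m[φ2→E] = [11, 15]
r10 m[φ2→R] = [26, 25]
r10 m[φ3→R] = [0, 8]
r10 m[φ3→C] = [37, 36]
r10 m[φ4→E] = [0, 1]
r10 m[φ5→E] = [8, 5]
r10 m[φ6→D] = [6, 5]
r10 m[φ7→L] = [9, 7]
r10 m[φ8→R] = [5, 1]
r10 m[φ9→R] = [8, 2]
r10 m[L→φ0] = [16, 14]
r10 m[L→φ1] = [29, 30]
r10 m[L→φ7] = [27, 30]
r10 m[E→φ0] = [19, 21]
r10 m[E→φ2] = [25, 22]
r10 m[E→φ4] = [36, 36]
r10 m[E→φ5] = [28, 32]
r10 m[D→φ1] = [6, 5]
r10 m[D→φ6] = [31, 31]
r10 m[K→φ0] = [0, 0]
r10 m[R→φ2] = [13, 11]
r10 m[R→φ3] = [39, 28]
r10 m[R→φ8] = [34, 35]
r10 m[R→φ9] = [31, 34]
r10 m[C→φ3] = [0, 0]
r10 m[A→φ1] = [0, 0]
fixed point reached at round 10
b[K] = ⊗ incoming = [37, 36]

b[K] = [37, 36]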